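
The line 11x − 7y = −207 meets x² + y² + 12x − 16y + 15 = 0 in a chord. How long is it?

√170

Centre (−6, 8), r² = 85. Perpendicular distance d from centre to line = |85| / √170 = 85/√170.
Chord = 2√(r² − d²) = 2·√(85/2) = √170.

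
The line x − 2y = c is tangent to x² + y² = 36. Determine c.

Tangency holds when the distance from the centre (0, 0) to the line equals the radius 6:
|1·0 − 2·0 − c| / √5 = 6
|c| = 6√5.

c = ±6√5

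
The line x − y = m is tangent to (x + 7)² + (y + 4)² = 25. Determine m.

m = −3 ± 5√2

Tangency holds when the distance from the centre (−7, −4) to the line equals the radius 5:
|1·(−7) − 1·(−4) − m| / √2 = 5
|m − (−3)| = 5√2.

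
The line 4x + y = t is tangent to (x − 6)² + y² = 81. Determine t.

For a tangent, require d(centre, line) = r = 9.
|4·6 + 1·0 − t| / √17 = 9
|t − (24)| = 9√17.

t = 24 ± 9√17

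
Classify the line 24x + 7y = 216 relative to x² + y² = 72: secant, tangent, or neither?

neither

d² = (24·0 + 7·0 − (216))²/625 = 46656/625; r² = 72.
Since d² > r², the line lies outside the circle.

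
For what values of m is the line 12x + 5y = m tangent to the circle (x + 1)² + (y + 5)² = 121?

m = −180 or m = 106

The line touches the circle iff its distance from (−1, −5) is 11:
|12·(−1) + 5·(−5) − m| / √169 = 11
|m − (−37)| = 11·13, so m = 106 or m = −180.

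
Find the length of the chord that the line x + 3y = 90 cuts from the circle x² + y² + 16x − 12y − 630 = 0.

6√10

Centre (−8, 6), r² = 730. Perpendicular distance d from centre to line = |−80| / √10 = 80/√10.
Chord = 2√(r² − d²) = 2·√(90) = 6√10.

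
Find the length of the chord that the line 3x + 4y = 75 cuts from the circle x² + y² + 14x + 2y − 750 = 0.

Substitute y = (75 − 3x)/4:
25x² − 250x − 5775 = 0  ⟹  x² − 10x − 231 = 0
x = 21 or x = −11, giving (21, 3) and (−11, 27).
Chord length = distance between (21, 3) and (−11, 27) = √1600 = 40.

40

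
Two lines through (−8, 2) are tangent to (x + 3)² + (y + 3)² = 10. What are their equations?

3x + y = −22 and x + 3y = −2

A line y − (2) = m(x − (−8)) is tangent when its distance from (−3, −3) is √10:
(5m − (−5))² = 10(m² + 1)
3m² + 10m + 3 = 0, so m = −3 or m = −1/3.
With m = −3: 3x + y = −22. With m = −1/3: x + 3y = −2.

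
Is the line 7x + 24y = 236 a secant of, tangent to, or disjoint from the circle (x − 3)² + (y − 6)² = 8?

Substituting the line into the circle gives 625x² − 4744x + 9040 = 0.
Discriminant = (−4744)² − 4·625·(9040) = −94464 < 0.
No real roots: the line does not meet the circle.

disjoint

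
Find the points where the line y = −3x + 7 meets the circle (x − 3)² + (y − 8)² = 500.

(−7, 28) and (7, −14)

Express y = −3x + 7 and substitute into the circle:
10x² − 490 = 0  ⟹  x² − 49 = 0
x = 7 or x = −7, giving (7, −14) and (−7, 28).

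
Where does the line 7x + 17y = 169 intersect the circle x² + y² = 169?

Express y = (169 − 7x)/17 and substitute into the circle:
338x² − 2366x − 20280 = 0  ⟹  x² − 7x − 60 = 0
x = 12 or x = −5, giving (12, 5) and (−5, 12).

(−5, 12) and (12, 5)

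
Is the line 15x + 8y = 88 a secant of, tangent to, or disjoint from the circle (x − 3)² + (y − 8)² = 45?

secant

Centre (3, 8), r² = 45. Distance² from centre to line = (21)²/289 = 441/289.
Since d² < r², the line cuts the circle twice.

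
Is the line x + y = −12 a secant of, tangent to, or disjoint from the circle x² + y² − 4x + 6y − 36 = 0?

disjoint

d² = (1·2 + 1·(−3) − (−12))²/2 = 121/2; r² = 49.
Since d² > r², the line lies outside the circle.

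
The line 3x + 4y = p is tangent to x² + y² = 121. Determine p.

The line touches the circle iff its distance from (0, 0) is 11:
|3·0 + 4·0 − p| / √25 = 11
|p| = 11·5, so p = 55 or p = −55.

p = −55 or p = 55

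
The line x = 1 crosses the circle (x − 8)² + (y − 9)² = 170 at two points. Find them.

The line gives x = 1. Substituting into the circle:
y² − 18y − 40 = 0
y = 20 or y = −2, giving (1, 20) and (1, −2).

(1, −2) and (1, 20)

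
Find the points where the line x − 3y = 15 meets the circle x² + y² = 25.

Substitute y = (−15 + x)/3:
10x² − 30x = 0  ⟹  x² − 3x = 0
x = 3 or x = 0, giving (3, −4) and (0, −5).

(0, −5) and (3, −4)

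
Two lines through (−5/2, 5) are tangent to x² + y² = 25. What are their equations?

Let a tangent through (−5/2, 5) have slope m. Its distance from (0, 0) must equal 5:
[m·(5/2) − (−5)]² = 25(m² + 1)
3m² − 4m = 0, so m = 4/3 or m = 0.
With m = 4/3: 4x − 3y = −25. With m = 0: y = 5.

4x − 3y = −25 and y = 5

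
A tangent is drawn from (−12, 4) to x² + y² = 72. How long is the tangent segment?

Centre (0, 0), r² = 72. |PO|² = (−12)² + (4)² = 160.
Power of the point: PT² = |PO|² − r² = 88, so PT = 2√22.

2√22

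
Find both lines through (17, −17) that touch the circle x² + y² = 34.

A line y − (−17) = m(x − (17)) is tangent when its distance from (0, 0) is √34:
[m·(−17) − (17)]² = 34(m² + 1)
15m² + 34m + 15 = 0, so m = −3/5 or m = −5/3.
Through (17, −17) these give 3x + 5y = −34 and 5x + 3y = 34.

3x + 5y = −34 and 5x + 3y = 34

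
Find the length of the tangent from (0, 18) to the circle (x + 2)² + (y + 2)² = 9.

Centre (−2, −2), r² = 9. |PO|² = (2)² + (20)² = 404.
By the tangent–radius right angle, tangent length = √(|PO|² − r²) = √395.

√395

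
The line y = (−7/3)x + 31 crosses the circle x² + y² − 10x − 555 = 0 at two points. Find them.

Express y = (93 − 7x)/3 and substitute into the circle:
58x² − 1392x + 3654 = 0  ⟹  x² − 24x + 63 = 0
x = 21 or x = 3, giving (21, −18) and (3, 24).

(3, 24) and (21, −18)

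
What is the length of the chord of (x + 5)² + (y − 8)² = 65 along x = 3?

2

Centre (−5, 8), r² = 65. Perpendicular distance d from centre to line = |−8| / √1 = 8.
Chord = 2√(r² − d²) = 2·√(1) = 2.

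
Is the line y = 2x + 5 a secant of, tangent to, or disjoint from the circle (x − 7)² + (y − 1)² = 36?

Substituting the line into the circle gives 5x² + 2x + 29 = 0.
Δ = 4 − 580 = −576.
No real roots: the line does not meet the circle.

disjoint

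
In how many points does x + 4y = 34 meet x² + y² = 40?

Substituting the line into the circle gives 17x² − 68x + 516 = 0.
Discriminant = (−68)² − 4·17·(516) = −30464 < 0.
No real roots: the line does not meet the circle.

0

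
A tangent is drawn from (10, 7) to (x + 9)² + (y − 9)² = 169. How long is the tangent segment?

14

Centre (−9, 9), r² = 169. |PO|² = (19)² + (−2)² = 365.
Power of the point: PT² = |PO|² − r² = 196, so PT = 14.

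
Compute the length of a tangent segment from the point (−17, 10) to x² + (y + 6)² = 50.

3√55

Centre (0, −6), r² = 50. |PO|² = (−17)² + (16)² = 545.
By the tangent–radius right angle, tangent length = √(|PO|² − r²) = √495 = 3√55.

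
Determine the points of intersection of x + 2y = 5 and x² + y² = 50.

(−5, 5) and (7, −1)

From the line, y = (5 − x)/2. Substituting:
5x² − 10x − 175 = 0  ⟹  x² − 2x − 35 = 0
x = 7 or x = −5, giving (7, −1) and (−5, 5).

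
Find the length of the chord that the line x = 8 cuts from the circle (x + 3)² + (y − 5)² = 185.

16

Centre (−3, 5), r² = 185. Perpendicular distance d from centre to line = |−11| / √1 = 11.
Chord = 2√(r² − d²) = 2·√(64) = 16.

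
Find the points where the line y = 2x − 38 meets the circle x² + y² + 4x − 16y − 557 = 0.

Express y = 2x − 38 and substitute into the circle:
5x² − 180x + 1495 = 0  ⟹  x² − 36x + 299 = 0
x = 23 or x = 13, giving (23, 8) and (13, −12).

(13, −12) and (23, 8)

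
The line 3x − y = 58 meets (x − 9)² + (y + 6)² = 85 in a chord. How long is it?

The distance from (9, −6) to the line is 25/√10, and r² = 85.
Chord = 2√(r² − d²) = 2·√(45/2) = 3√10.

3√10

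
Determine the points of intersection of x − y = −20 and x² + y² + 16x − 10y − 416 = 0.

From the line, y = x + 20. Substituting:
2x² + 46x − 216 = 0  ⟹  x² + 23x − 108 = 0
x = 4 or x = −27, giving (4, 24) and (−27, −7).

(−27, −7) and (4, 24)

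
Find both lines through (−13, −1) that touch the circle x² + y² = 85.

7x − 6y = −85 and 6x + 7y = −85

Let a tangent through (−13, −1) have slope m. Its distance from (0, 0) must equal √85:
[m·(13) − (1)]² = 85(m² + 1)
42m² − 13m − 42 = 0, so m = 7/6 or m = −6/7.
Through (−13, −1) these give 7x − 6y = −85 and 6x + 7y = −85.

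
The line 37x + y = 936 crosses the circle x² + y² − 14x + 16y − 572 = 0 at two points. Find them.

(25, 11) and (26, −26)

From the line, y = −37x + 936. Substituting:
1370x² − 69870x + 890500 = 0  ⟹  x² − 51x + 650 = 0
x = 26 or x = 25, giving (26, −26) and (25, 11).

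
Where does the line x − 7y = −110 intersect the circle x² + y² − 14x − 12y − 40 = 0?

Substitute y = (110 + x)/7:
50x² − 550x + 900 = 0  ⟹  x² − 11x + 18 = 0
x = 9 or x = 2, giving (9, 17) and (2, 16).

(2, 16) and (9, 17)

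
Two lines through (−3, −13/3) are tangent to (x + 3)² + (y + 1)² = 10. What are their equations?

Write the tangent as mx − y + (−13/3 − m·(−3)) = 0 and set its distance from the centre to √10:
(0m − (10/3))² = 10(m² + 1)
9m² − 1 = 0, so m = −1/3 or m = 1/3.
With m = −1/3: x + 3y = −16. With m = 1/3: x − 3y = 10.

x + 3y = −16 and x − 3y = 10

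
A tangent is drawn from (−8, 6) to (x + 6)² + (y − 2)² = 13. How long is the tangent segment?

Centre (−6, 2), r² = 13. |PO|² = (−2)² + (4)² = 20.
The tangent meets the radius at right angles, so tangent² = |PO|² − r² = 20 − 13 = 7.

√7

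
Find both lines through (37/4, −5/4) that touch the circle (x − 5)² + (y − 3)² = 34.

5x − 3y = 50 and 3x − 5y = 34

Let a tangent through (37/4, −5/4) have slope m. Its distance from (5, 3) must equal √34:
(−17/4m − (17/4))² = 34(m² + 1)
15m² − 34m + 15 = 0, so m = 5/3 or m = 3/5.
With m = 5/3: 5x − 3y = 50. With m = 3/5: 3x − 5y = 34.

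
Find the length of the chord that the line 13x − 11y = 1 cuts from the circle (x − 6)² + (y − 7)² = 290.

2√290

From the line, y = (−1 + 13x)/11. Substituting:
290x² − 3480x − 24650 = 0  ⟹  x² − 12x − 85 = 0
x = 17 or x = −5, giving (17, 20) and (−5, −6).
Chord length = distance between (17, 20) and (−5, −6) = √1160 = 2√290.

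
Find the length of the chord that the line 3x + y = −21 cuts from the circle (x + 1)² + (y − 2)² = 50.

2√10

Express y = −3x − 21 and substitute into the circle:
10x² + 140x + 480 = 0  ⟹  x² + 14x + 48 = 0
x = −6 or x = −8, giving (−6, −3) and (−8, 3).
Chord length = distance between (−6, −3) and (−8, 3) = √40 = 2√10.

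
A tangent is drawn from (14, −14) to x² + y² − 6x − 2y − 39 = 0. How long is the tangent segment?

3√33

With centre O = (3, 1), |OP|² = 346 and r² = 49.
Power of the point: PT² = |PO|² − r² = 297, so PT = 3√33.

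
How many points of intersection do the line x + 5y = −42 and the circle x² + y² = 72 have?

2

Centre (0, 0), r² = 72. Distance² from centre to line = (42)²/26 = 882/13.
Since d² < r², the line cuts the circle twice.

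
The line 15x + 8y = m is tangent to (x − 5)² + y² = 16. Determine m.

m = 7 or m = 143

For a tangent, require d(centre, line) = r = 4.
|15·5 + 8·0 − m| / √289 = 4
|m − (75)| = 4·17, so m = 143 or m = 7.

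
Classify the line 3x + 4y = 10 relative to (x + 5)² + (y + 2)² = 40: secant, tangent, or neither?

Substituting the line into the circle gives 25x² + 52x + 84 = 0.
Discriminant = (52)² − 4·25·(84) = −5696 < 0.
No real roots: the line does not meet the circle.

neither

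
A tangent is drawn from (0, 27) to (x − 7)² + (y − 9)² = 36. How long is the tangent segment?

The centre is (7, 9) and r = 6. The square of the distance from P to the centre is 49 + 324 = 373.
By the tangent–radius right angle, tangent length = √(|PO|² − r²) = √337.

√337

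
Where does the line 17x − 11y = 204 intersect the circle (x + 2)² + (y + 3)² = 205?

From the line, y = (−204 + 17x)/11. Substituting:
410x² − 5330x + 4920 = 0  ⟹  x² − 13x + 12 = 0
x = 12 or x = 1, giving (12, 0) and (1, −17).

(1, −17) and (12, 0)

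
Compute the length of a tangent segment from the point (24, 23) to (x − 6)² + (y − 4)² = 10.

With centre O = (6, 4), |OP|² = 685 and r² = 10.
By the tangent–radius right angle, tangent length = √(|PO|² − r²) = √675 = 15√3.

15√3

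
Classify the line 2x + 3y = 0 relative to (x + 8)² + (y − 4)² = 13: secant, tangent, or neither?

Substituting the line into the circle gives 13x² + 192x + 603 = 0.
Δ = 36864 − 31356 = 5508.
Two real roots: the line is a secant.

secant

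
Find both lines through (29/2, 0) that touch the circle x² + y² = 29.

2x − 5y = 29 and 2x + 5y = 29

A line y − (0) = m(x − (29/2)) is tangent when its distance from (0, 0) is √29:
[m·(−29/2) − (0)]² = 29(m² + 1)
25m² − 4 = 0, so m = 2/5 or m = −2/5.
With m = 2/5: 2x − 5y = 29. With m = −2/5: 2x + 5y = 29.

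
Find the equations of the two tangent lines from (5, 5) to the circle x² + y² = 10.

Write the tangent as mx − y + (5 − m·(5)) = 0 and set its distance from the centre to √10:
(−5m − (−5))² = 10(m² + 1)
3m² − 10m + 3 = 0, so m = 3 or m = 1/3.
Through (5, 5) these give 3x − y = 10 and x − 3y = −10.

3x − y = 10 and x − 3y = −10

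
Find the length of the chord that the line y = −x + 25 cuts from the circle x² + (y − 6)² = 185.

The distance from (0, 6) to the line is 19/√2, and r² = 185.
Chord = 2√(r² − d²) = 2·√(9/2) = 3√2.

3√2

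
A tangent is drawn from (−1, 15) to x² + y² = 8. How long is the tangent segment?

√218

Centre (0, 0), r² = 8. |PO|² = (−1)² + (15)² = 226.
By the tangent–radius right angle, tangent length = √(|PO|² − r²) = √218.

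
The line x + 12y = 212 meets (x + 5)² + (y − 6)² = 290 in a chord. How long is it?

2√145

Express y = (212 − x)/12 and substitute into the circle:
145x² + 1160x − 18560 = 0  ⟹  x² + 8x − 128 = 0
x = 8 or x = −16, giving (8, 17) and (−16, 19).
Chord length = distance between (8, 17) and (−16, 19) = √580 = 2√145.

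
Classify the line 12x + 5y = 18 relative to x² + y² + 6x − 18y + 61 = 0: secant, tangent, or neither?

secant

Substituting the line into the circle gives 169x² + 798x + 229 = 0.
Discriminant = (798)² − 4·169·(229) = 482000 > 0.
Two real roots: the line is a secant.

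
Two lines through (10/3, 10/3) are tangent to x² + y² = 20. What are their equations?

Let a tangent through (10/3, 10/3) have slope m. Its distance from (0, 0) must equal 2√5:
(−10/3m − (−10/3))² = 20(m² + 1)
2m² + 5m + 2 = 0, so m = −2 or m = −1/2.
With m = −2: 2x + y = 10. With m = −1/2: x + 2y = 10.

2x + y = 10 and x + 2y = 10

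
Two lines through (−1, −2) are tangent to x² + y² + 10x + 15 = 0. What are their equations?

x − 3y = 5 and 3x + y = −5

A line y − (−2) = m(x − (−1)) is tangent when its distance from (−5, 0) is √10:
[m·(−4) − (2)]² = 10(m² + 1)
3m² + 8m − 3 = 0, so m = 1/3 or m = −3.
With m = 1/3: x − 3y = 5. With m = −3: 3x + y = −5.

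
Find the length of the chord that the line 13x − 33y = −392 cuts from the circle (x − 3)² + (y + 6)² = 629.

Centre (3, −6), r² = 629. Perpendicular distance d from centre to line = |629| / √1258 = 629/√1258.
Chord = 2√(r² − d²) = 2·√(629/2) = √1258.

√1258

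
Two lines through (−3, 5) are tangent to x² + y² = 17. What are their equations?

x + 4y = 17 and 4x − y = −17

Write the tangent as mx − y + (5 − m·(−3)) = 0 and set its distance from the centre to √17:
(3m − (−5))² = 17(m² + 1)
4m² − 15m − 4 = 0, so m = −1/4 or m = 4.
With m = −1/4: x + 4y = 17. With m = 4: 4x − y = −17.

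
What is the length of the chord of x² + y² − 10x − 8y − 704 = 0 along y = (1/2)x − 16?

20√5

The distance from (5, 4) to the line is 35/√5, and r² = 745.
Half the chord is √(r² − d²) = √(500), so the full chord is 20√5.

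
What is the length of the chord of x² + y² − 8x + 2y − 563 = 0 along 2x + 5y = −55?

Substitute y = (−55 − 2x)/5:
29x² − 11600 = 0  ⟹  x² − 400 = 0
x = 20 or x = −20, giving (20, −19) and (−20, −3).
Chord length = distance between (20, −19) and (−20, −3) = √1856 = 8√29.

8√29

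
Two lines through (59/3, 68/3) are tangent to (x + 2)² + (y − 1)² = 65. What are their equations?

7x − 4y = 47 and 4x − 7y = −80

Write the tangent as mx − y + (68/3 − m·(59/3)) = 0 and set its distance from the centre to √65:
(−65/3m − (−65/3))² = 65(m² + 1)
28m² − 65m + 28 = 0, so m = 7/4 or m = 4/7.
With m = 7/4: 7x − 4y = 47. With m = 4/7: 4x − 7y = −80.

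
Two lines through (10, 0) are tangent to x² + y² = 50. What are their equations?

x − y = 10 and x + y = 10

A line y − (0) = m(x − (10)) is tangent when its distance from (0, 0) is 5√2:
(−10m − (0))² = 50(m² + 1)
m² − 1 = 0, so m = 1 or m = −1.
With m = 1: x − y = 10. With m = −1: x + y = 10.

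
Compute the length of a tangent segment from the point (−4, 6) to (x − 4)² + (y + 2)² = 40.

2√22

The centre is (4, −2) and r = 2√10. The square of the distance from P to the centre is 64 + 64 = 128.
By the tangent–radius right angle, tangent length = √(|PO|² − r²) = √88 = 2√22.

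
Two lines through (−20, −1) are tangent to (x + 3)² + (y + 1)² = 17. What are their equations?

A line y − (−1) = m(x − (−20)) is tangent when its distance from (−3, −1) is √17:
[m·(17) − (0)]² = 17(m² + 1)
16m² − 1 = 0, so m = −1/4 or m = 1/4.
Through (−20, −1) these give x + 4y = −24 and x − 4y = −16.

x + 4y = −24 and x − 4y = −16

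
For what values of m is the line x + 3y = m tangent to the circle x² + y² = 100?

m = ±10√10

For a tangent, require d(centre, line) = r = 10.
|1·0 + 3·0 − m| / √10 = 10
|m| = 10√10.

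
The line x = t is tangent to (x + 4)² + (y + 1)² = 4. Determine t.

For a tangent, require d(centre, line) = r = 2.
|1·(−4) + 0·(−1) − t| / √1 = 2
|t − (−4)| = 2, so t = −2 or t = −6.

t = −6 or t = −2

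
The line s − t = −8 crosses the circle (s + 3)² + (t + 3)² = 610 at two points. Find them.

(−24, −16) and (10, 18)

Express t = s + 8 and substitute into the circle:
2s² + 28s − 480 = 0  ⟹  s² + 14s − 240 = 0
s = 10 or s = −24, giving (10, 18) and (−24, −16).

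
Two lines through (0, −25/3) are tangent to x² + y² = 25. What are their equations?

Write the tangent as mx − y + (−25/3 − m·(0)) = 0 and set its distance from the centre to 5:
(0m − (25/3))² = 25(m² + 1)
9m² − 16 = 0, so m = 4/3 or m = −4/3.
Through (0, −25/3) these give 4x − 3y = 25 and 4x + 3y = −25.

4x − 3y = 25 and 4x + 3y = −25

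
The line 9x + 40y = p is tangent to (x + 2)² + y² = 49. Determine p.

The line touches the circle iff its distance from (−2, 0) is 7:
|9·(−2) + 40·0 − p| / √1681 = 7
|p − (−18)| = 7·41, so p = 269 or p = −305.

p = −305 or p = 269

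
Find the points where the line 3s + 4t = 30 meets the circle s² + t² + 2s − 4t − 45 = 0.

From the line, t = (30 − 3s)/4. Substituting:
25s² − 100s − 300 = 0  ⟹  s² − 4s − 12 = 0
s = 6 or s = −2, giving (6, 3) and (−2, 9).

(−2, 9) and (6, 3)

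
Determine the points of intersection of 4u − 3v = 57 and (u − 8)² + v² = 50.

Express v = (−57 + 4u)/3 and substitute into the circle:
25u² − 600u + 3375 = 0  ⟹  u² − 24u + 135 = 0
u = 15 or u = 9, giving (15, 1) and (9, −7).

(9, −7) and (15, 1)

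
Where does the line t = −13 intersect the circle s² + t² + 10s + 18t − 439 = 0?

From the line, t = −13. Substituting:
s² + 10s − 504 = 0
s = 18 or s = −28, giving (18, −13) and (−28, −13).

(−28, −13) and (18, −13)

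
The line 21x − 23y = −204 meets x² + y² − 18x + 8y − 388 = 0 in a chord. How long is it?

√970

From the line, y = (204 + 21x)/23. Substituting:
970x² + 2910x − 126100 = 0  ⟹  x² + 3x − 130 = 0
x = 10 or x = −13, giving (10, 18) and (−13, −3).
Chord length = distance between (10, 18) and (−13, −3) = √970 = √970.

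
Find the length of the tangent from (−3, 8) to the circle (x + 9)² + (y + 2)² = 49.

√87

The centre is (−9, −2) and r = 7. The square of the distance from P to the centre is 36 + 100 = 136.
The tangent meets the radius at right angles, so tangent² = |PO|² − r² = 136 − 49 = 87.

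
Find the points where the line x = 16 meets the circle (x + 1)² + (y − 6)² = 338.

(16, −1) and (16, 13)

The line gives x = 16. Substituting into the circle:
y² − 12y − 13 = 0
y = 13 or y = −1, giving (16, 13) and (16, −1).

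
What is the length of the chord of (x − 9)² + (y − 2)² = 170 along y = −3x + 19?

8√10

The distance from (9, 2) to the line is 10/√10, and r² = 170.
Chord = 2√(r² − d²) = 2·√(160) = 8√10.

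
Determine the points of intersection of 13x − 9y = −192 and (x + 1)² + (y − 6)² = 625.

(−21, −9) and (6, 30)

From the line, y = (192 + 13x)/9. Substituting:
250x² + 3750x − 31500 = 0  ⟹  x² + 15x − 126 = 0
x = 6 or x = −21, giving (6, 30) and (−21, −9).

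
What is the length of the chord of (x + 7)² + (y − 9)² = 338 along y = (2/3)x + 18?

Centre (−7, 9), r² = 338. Perpendicular distance d from centre to line = |13| / √13 = 13/√13.
Half the chord is √(r² − d²) = √(325), so the full chord is 10√13.

10√13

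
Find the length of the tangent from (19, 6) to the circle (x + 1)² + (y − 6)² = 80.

Centre (−1, 6), r² = 80. |PO|² = (20)² + (0)² = 400.
The tangent meets the radius at right angles, so tangent² = |PO|² − r² = 400 − 80 = 320.

8√5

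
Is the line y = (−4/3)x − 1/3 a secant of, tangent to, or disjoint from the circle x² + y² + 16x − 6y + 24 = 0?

secant

d² = (4·(−8) + 3·3 − (−1))²/25 = 484/25; r² = 49.
Since d² < r², the line cuts the circle twice.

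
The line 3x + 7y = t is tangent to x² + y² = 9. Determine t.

The line touches the circle iff its distance from (0, 0) is 3:
|3·0 + 7·0 − t| / √58 = 3
|t| = 3√58.

t = ±3√58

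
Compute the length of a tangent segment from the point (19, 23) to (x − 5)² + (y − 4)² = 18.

7√11

With centre O = (5, 4), |OP|² = 557 and r² = 18.
Power of the point: PT² = |PO|² − r² = 539, so PT = 7√11.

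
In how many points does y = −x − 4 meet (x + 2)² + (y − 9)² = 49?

Substituting the line into the circle gives 2x² + 30x + 124 = 0.
Discriminant = (30)² − 4·2·(124) = −92 < 0.
No real roots: the line does not meet the circle.

0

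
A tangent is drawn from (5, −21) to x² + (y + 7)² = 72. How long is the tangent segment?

The centre is (0, −7) and r = 6√2. The square of the distance from P to the centre is 25 + 196 = 221.
By the tangent–radius right angle, tangent length = √(|PO|² − r²) = √149.

√149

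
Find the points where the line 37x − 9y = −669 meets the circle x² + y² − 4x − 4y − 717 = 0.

Express y = (669 + 37x)/9 and substitute into the circle:
1450x² + 47850x + 365400 = 0  ⟹  x² + 33x + 252 = 0
x = −12 or x = −21, giving (−12, 25) and (−21, −12).

(−21, −12) and (−12, 25)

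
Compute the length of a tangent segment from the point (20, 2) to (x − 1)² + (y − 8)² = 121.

2√69

Centre (1, 8), r² = 121. |PO|² = (19)² + (−6)² = 397.
The tangent meets the radius at right angles, so tangent² = |PO|² − r² = 397 − 121 = 276.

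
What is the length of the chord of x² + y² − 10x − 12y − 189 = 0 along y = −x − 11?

4√2

The distance from (5, 6) to the line is 22/√2, and r² = 250.
Chord = 2√(r² − d²) = 2·√(8) = 4√2.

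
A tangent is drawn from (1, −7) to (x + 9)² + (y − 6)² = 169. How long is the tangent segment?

10

The centre is (−9, 6) and r = 13. The square of the distance from P to the centre is 100 + 169 = 269.
By the tangent–radius right angle, tangent length = √(|PO|² − r²) = √100 = 10.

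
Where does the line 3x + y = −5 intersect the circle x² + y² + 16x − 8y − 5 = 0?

Express y = −3x − 5 and substitute into the circle:
10x² + 70x + 60 = 0  ⟹  x² + 7x + 6 = 0
x = −1 or x = −6, giving (−1, −2) and (−6, 13).

(−6, 13) and (−1, −2)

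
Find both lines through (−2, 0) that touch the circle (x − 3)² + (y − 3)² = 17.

Let a tangent through (−2, 0) have slope m. Its distance from (3, 3) must equal √17:
[m·(5) − (3)]² = 17(m² + 1)
4m² − 15m − 4 = 0, so m = −1/4 or m = 4.
Through (−2, 0) these give x + 4y = −2 and 4x − y = −8.

x + 4y = −2 and 4x − y = −8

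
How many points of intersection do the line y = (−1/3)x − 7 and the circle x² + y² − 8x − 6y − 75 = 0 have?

Substituting the line into the circle gives 10x² − 12x + 144 = 0.
Discriminant = (−12)² − 4·10·(144) = −5616 < 0.
No real roots: the line does not meet the circle.

0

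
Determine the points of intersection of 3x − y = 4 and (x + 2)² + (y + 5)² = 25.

(−2, −10) and (1, −1)

Express y = 3x − 4 and substitute into the circle:
10x² + 10x − 20 = 0  ⟹  x² + x − 2 = 0
x = 1 or x = −2, giving (1, −1) and (−2, −10).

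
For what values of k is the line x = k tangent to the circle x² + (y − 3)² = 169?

For a tangent, require d(centre, line) = r = 13.
|1·0 + 0·3 − k| / √1 = 13
|k| = 13, so k = 13 or k = −13.

k = −13 or k = 13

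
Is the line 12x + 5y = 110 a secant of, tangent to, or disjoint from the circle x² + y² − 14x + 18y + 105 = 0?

Substituting the line into the circle gives 169x² − 4070x + 24625 = 0.
Discriminant = (−4070)² − 4·169·(24625) = −81600 < 0.
No real roots: the line does not meet the circle.

disjoint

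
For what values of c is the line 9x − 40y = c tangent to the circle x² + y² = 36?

For a tangent, require d(centre, line) = r = 6.
|9·0 − 40·0 − c| / √1681 = 6
|c| = 6·41, so c = 246 or c = −246.

c = −246 or c = 246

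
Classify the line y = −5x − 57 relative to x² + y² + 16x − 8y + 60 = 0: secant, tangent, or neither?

Centre (−8, 4), r² = 20. Distance² from centre to line = (21)²/26 = 441/26.
Since d² < r², the line cuts the circle twice.

secant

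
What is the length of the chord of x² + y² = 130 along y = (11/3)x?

2√130

Centre (0, 0), r² = 130. Perpendicular distance d from centre to line = |0| / √130 = 0/√130.
Half the chord is √(r² − d²) = √(130), so the full chord is 2√130.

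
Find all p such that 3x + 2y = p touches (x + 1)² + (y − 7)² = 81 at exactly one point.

p = 11 ± 9√13

Tangency holds when the distance from the centre (−1, 7) to the line equals the radius 9:
|3·(−1) + 2·7 − p| / √13 = 9
|p − (11)| = 9√13.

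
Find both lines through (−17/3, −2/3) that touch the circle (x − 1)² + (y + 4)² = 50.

Let a tangent through (−17/3, −2/3) have slope m. Its distance from (1, −4) must equal 5√2:
[m·(20/3) − (−10/3)]² = 50(m² + 1)
m² − 8m + 7 = 0, so m = 1 or m = 7.
Through (−17/3, −2/3) these give x − y = −5 and 7x − y = −39.

x − y = −5 and 7x − y = −39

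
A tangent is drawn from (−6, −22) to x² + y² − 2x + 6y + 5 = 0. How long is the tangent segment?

9√5

The centre is (1, −3) and r = √5. The square of the distance from P to the centre is 49 + 361 = 410.
Power of the point: PT² = |PO|² − r² = 405, so PT = 9√5.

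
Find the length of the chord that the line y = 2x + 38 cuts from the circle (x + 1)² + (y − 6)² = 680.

20√5

Express y = 2x + 38 and substitute into the circle:
5x² + 130x + 345 = 0  ⟹  x² + 26x + 69 = 0
x = −3 or x = −23, giving (−3, 32) and (−23, −8).
|(−3, 32) − (−23, −8)| = √((20)² + (40)²) = 20√5.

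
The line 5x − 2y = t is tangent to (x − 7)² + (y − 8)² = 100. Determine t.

t = 19 ± 10√29

For a tangent, require d(centre, line) = r = 10.
|5·7 − 2·8 − t| / √29 = 10
|t − (19)| = 10√29.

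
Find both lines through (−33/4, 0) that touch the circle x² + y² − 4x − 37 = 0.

4x + 5y = −33 and 4x − 5y = −33

A line y − (0) = m(x − (−33/4)) is tangent when its distance from (2, 0) is √41:
[m·(41/4) − (0)]² = 41(m² + 1)
25m² − 16 = 0, so m = −4/5 or m = 4/5.
With m = −4/5: 4x + 5y = −33. With m = 4/5: 4x − 5y = −33.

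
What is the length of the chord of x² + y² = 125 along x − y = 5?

15√2

From the line, y = x − 5. Substituting:
2x² − 10x − 100 = 0  ⟹  x² − 5x − 50 = 0
x = 10 or x = −5, giving (10, 5) and (−5, −10).
|(10, 5) − (−5, −10)| = √((15)² + (15)²) = 15√2.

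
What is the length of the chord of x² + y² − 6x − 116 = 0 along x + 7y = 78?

5√2

Centre (3, 0), r² = 125. Perpendicular distance d from centre to line = |−75| / √50 = 75/√50.
Chord = 2√(r² − d²) = 2·√(25/2) = 5√2.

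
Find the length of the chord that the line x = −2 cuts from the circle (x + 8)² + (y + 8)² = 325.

The line gives x = −2. Substituting into the circle:
y² + 16y − 225 = 0
y = 9 or y = −25, giving (−2, 9) and (−2, −25).
|(−2, 9) − (−2, −25)| = √((0)² + (34)²) = 34.

34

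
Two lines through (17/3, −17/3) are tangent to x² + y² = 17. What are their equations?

Write the tangent as mx − y + (−17/3 − m·(17/3)) = 0 and set its distance from the centre to √17:
[m·(−17/3) − (17/3)]² = 17(m² + 1)
4m² + 17m + 4 = 0, so m = −4 or m = −1/4.
With m = −4: 4x + y = 17. With m = −1/4: x + 4y = −17.

4x + y = 17 and x + 4y = −17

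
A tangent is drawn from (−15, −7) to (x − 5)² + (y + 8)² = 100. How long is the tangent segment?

The centre is (5, −8) and r = 10. The square of the distance from P to the centre is 400 + 1 = 401.
The tangent meets the radius at right angles, so tangent² = |PO|² − r² = 401 − 100 = 301.

√301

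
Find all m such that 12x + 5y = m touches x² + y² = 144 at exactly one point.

m = −156 or m = 156

For a tangent, require d(centre, line) = r = 12.
|12·0 + 5·0 − m| / √169 = 12
|m| = 12·13, so m = 156 or m = −156.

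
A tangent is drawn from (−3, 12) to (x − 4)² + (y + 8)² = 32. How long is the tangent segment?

√417

With centre O = (4, −8), |OP|² = 449 and r² = 32.
The tangent meets the radius at right angles, so tangent² = |PO|² − r² = 449 − 32 = 417.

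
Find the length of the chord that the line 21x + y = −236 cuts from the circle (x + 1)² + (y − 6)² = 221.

Substitute y = −21x − 236:
442x² + 10166x + 58344 = 0  ⟹  x² + 23x + 132 = 0
x = −11 or x = −12, giving (−11, −5) and (−12, 16).
Chord length = distance between (−11, −5) and (−12, 16) = √442 = √442.

√442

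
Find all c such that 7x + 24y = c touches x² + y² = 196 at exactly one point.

c = −350 or c = 350

For a tangent, require d(centre, line) = r = 14.
|7·0 + 24·0 − c| / √625 = 14
|c| = 14·25, so c = 350 or c = −350.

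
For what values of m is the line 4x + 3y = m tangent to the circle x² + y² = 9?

m = −15 or m = 15

The line touches the circle iff its distance from (0, 0) is 3:
|4·0 + 3·0 − m| / √25 = 3
|m| = 3·5, so m = 15 or m = −15.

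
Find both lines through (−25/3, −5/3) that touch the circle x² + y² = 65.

Write the tangent as mx − y + (−5/3 − m·(−25/3)) = 0 and set its distance from the centre to √65:
[m·(25/3) − (5/3)]² = 65(m² + 1)
4m² − 25m − 56 = 0, so m = 8 or m = −7/4.
With m = 8: 8x − y = −65. With m = −7/4: 7x + 4y = −65.

8x − y = −65 and 7x + 4y = −65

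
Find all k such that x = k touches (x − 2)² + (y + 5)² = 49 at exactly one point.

Tangency holds when the distance from the centre (2, −5) to the line equals the radius 7:
|1·2 + 0·(−5) − k| / √1 = 7
|k − (2)| = 7, so k = 9 or k = −5.

k = −5 or k = 9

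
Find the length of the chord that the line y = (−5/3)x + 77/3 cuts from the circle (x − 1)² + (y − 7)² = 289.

The distance from (1, 7) to the line is 51/√34, and r² = 289.
Half the chord is √(r² − d²) = √(425/2), so the full chord is 5√34.

5√34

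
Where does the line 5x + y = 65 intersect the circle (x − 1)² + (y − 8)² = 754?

(6, 35) and (16, −15)

From the line, y = −5x + 65. Substituting:
26x² − 572x + 2496 = 0  ⟹  x² − 22x + 96 = 0
x = 16 or x = 6, giving (16, −15) and (6, 35).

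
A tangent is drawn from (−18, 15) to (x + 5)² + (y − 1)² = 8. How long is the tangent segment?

√357

The centre is (−5, 1) and r = 2√2. The square of the distance from P to the centre is 169 + 196 = 365.
The tangent meets the radius at right angles, so tangent² = |PO|² − r² = 365 − 8 = 357.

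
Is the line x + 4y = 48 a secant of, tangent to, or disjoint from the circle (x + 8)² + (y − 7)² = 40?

disjoint

d² = (1·(−8) + 4·7 − (48))²/17 = 784/17; r² = 40.
Since d² > r², the line lies outside the circle.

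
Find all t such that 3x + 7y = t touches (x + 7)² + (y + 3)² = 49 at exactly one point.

t = −42 ± 7√58

For a tangent, require d(centre, line) = r = 7.
|3·(−7) + 7·(−3) − t| / √58 = 7
|t − (−42)| = 7√58.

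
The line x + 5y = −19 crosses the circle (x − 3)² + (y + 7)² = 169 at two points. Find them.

(−9, −2) and (16, −7)

From the line, y = (−19 − x)/5. Substituting:
26x² − 182x − 3744 = 0  ⟹  x² − 7x − 144 = 0
x = 16 or x = −9, giving (16, −7) and (−9, −2).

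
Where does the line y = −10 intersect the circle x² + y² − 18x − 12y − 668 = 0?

(−14, −10) and (32, −10)

Express y = −10 and substitute into the circle:
x² − 18x − 448 = 0
x = 32 or x = −14, giving (32, −10) and (−14, −10).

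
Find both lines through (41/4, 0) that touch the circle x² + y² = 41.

4x + 5y = 41 and 4x − 5y = 41

Write the tangent as mx − y + (0 − m·(41/4)) = 0 and set its distance from the centre to √41:
(−41/4m − (0))² = 41(m² + 1)
25m² − 16 = 0, so m = −4/5 or m = 4/5.
With m = −4/5: 4x + 5y = 41. With m = 4/5: 4x − 5y = 41.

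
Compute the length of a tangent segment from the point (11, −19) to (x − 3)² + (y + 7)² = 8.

10√2

With centre O = (3, −7), |OP|² = 208 and r² = 8.
By the tangent–radius right angle, tangent length = √(|PO|² − r²) = √200 = 10√2.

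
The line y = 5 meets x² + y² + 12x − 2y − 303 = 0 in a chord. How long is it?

Centre (−6, 1), r² = 340. Perpendicular distance d from centre to line = |−4| / √1 = 4.
Half the chord is √(r² − d²) = √(324), so the full chord is 36.

36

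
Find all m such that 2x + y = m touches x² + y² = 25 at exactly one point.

For a tangent, require d(centre, line) = r = 5.
|2·0 + 1·0 − m| / √5 = 5
|m| = 5√5.

m = ±5√5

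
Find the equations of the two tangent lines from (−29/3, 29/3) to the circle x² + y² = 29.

5x + 2y = −29 and 2x + 5y = 29

A line y − (29/3) = m(x − (−29/3)) is tangent when its distance from (0, 0) is √29:
(29/3m − (−29/3))² = 29(m² + 1)
10m² + 29m + 10 = 0, so m = −5/2 or m = −2/5.
With m = −5/2: 5x + 2y = −29. With m = −2/5: 2x + 5y = 29.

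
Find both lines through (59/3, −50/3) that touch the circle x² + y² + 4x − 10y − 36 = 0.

Let a tangent through (59/3, −50/3) have slope m. Its distance from (−2, 5) must equal √65:
[m·(−65/3) − (65/3)]² = 65(m² + 1)
28m² + 65m + 28 = 0, so m = −7/4 or m = −4/7.
With m = −7/4: 7x + 4y = 71. With m = −4/7: 4x + 7y = −38.

7x + 4y = 71 and 4x + 7y = −38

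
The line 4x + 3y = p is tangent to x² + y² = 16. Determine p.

p = −20 or p = 20

The line touches the circle iff its distance from (0, 0) is 4:
|4·0 + 3·0 − p| / √25 = 4
|p| = 4·5, so p = 20 or p = −20.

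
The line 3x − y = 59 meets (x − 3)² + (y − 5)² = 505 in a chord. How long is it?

9√10

Centre (3, 5), r² = 505. Perpendicular distance d from centre to line = |−55| / √10 = 55/√10.
Half the chord is √(r² − d²) = √(405/2), so the full chord is 9√10.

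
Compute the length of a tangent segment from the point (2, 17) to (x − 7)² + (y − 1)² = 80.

Centre (7, 1), r² = 80. |PO|² = (−5)² + (16)² = 281.
The tangent meets the radius at right angles, so tangent² = |PO|² − r² = 281 − 80 = 201.

√201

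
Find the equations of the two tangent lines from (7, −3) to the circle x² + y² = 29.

Let a tangent through (7, −3) have slope m. Its distance from (0, 0) must equal √29:
[m·(−7) − (3)]² = 29(m² + 1)
10m² + 21m − 10 = 0, so m = 2/5 or m = −5/2.
Through (7, −3) these give 2x − 5y = 29 and 5x + 2y = 29.

2x − 5y = 29 and 5x + 2y = 29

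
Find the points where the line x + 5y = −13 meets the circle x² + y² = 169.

(−13, 0) and (12, −5)

Substitute y = (−13 − x)/5:
26x² + 26x − 4056 = 0  ⟹  x² + x − 156 = 0
x = 12 or x = −13, giving (12, −5) and (−13, 0).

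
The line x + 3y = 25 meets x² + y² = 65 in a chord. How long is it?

√10

Centre (0, 0), r² = 65. Perpendicular distance d from centre to line = |−25| / √10 = 25/√10.
Chord = 2√(r² − d²) = 2·√(5/2) = √10.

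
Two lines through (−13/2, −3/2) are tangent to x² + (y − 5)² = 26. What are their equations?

x − 5y = 1 and 5x − y = −31

Write the tangent as mx − y + (−3/2 − m·(−13/2)) = 0 and set its distance from the centre to √26:
(13/2m − (13/2))² = 26(m² + 1)
5m² − 26m + 5 = 0, so m = 1/5 or m = 5.
With m = 1/5: x − 5y = 1. With m = 5: 5x − y = −31.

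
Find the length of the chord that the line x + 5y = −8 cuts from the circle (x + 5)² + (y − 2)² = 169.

5√26

From the line, y = (−8 − x)/5. Substituting:
26x² + 286x − 3276 = 0  ⟹  x² + 11x − 126 = 0
x = 7 or x = −18, giving (7, −3) and (−18, 2).
|(7, −3) − (−18, 2)| = √((25)² + (−5)²) = 5√26.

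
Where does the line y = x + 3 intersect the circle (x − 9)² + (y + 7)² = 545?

(−14, −11) and (13, 16)

Express y = x + 3 and substitute into the circle:
2x² + 2x − 364 = 0  ⟹  x² + x − 182 = 0
x = 13 or x = −14, giving (13, 16) and (−14, −11).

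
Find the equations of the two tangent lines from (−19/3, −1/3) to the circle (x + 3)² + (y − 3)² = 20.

2x + y = −13 and x + 2y = −7

A line y − (−1/3) = m(x − (−19/3)) is tangent when its distance from (−3, 3) is 2√5:
(10/3m − (10/3))² = 20(m² + 1)
2m² + 5m + 2 = 0, so m = −2 or m = −1/2.
With m = −2: 2x + y = −13. With m = −1/2: x + 2y = −7.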